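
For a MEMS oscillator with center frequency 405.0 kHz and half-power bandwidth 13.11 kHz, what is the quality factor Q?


Step 1: Q = f0 / bandwidth
Step 2: Q = 405.0 / 13.11
Q = 30.9


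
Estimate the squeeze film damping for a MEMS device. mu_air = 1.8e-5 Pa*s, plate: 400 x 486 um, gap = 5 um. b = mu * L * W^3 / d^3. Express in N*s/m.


Step 1: Convert to SI.
L = 400e-6 m, W = 486e-6 m, d = 5e-6 m
Step 2: W^3 = (486e-6)^3 = 1.15e-10 m^3
Step 3: d^3 = (5e-6)^3 = 1.25e-16 m^3
Step 4: b = 1.8e-5 * 400e-6 * 1.15e-10 / 1.25e-16
b = 6.61e-03 N*s/m


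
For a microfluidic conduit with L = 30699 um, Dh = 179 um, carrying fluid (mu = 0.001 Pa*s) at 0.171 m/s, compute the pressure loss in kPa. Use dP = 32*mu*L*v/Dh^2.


Step 1: Convert to SI: L = 30699e-6 m, Dh = 179e-6 m
Step 2: dP = 32 * 0.001 * 30699e-6 * 0.171 / (179e-6)^2
Step 3: dP = 5242.81 Pa
Step 4: Convert to kPa: dP = 5.24 kPa


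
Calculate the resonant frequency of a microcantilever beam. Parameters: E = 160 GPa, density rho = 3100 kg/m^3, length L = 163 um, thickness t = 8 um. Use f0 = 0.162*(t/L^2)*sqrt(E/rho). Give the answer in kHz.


Step 1: Convert units to SI.
t_SI = 8e-6 m, L_SI = 163e-6 m
Step 2: Calculate sqrt(E/rho).
sqrt(160e9 / 3100) = 7184.21 m/s
Step 3: Compute f0.
f0 = 0.162 * 8e-6 / (163e-6)^2 * 7184.21 = 350436.1 Hz = 350.44 kHz


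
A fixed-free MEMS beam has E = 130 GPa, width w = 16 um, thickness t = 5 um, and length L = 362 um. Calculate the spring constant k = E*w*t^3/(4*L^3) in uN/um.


Step 1: Convert E to consistent units (1 GPa = 1000 uN/um^2).
E = 130 GPa = 130000 uN/um^2
Step 2: Compute t^3 = 5^3 = 125
Step 3: Compute L^3 = 362^3 = 47437928
Step 4: k = 130000 * 16 * 125 / (4 * 47437928)
k = 1.3702 uN/um


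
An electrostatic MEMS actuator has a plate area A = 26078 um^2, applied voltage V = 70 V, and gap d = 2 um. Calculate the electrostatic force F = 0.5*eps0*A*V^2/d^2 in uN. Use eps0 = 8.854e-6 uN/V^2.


Step 1: Identify parameters.
eps0 = 8.854e-6 uN/V^2, A = 26078 um^2, V = 70 V, d = 2 um
Step 2: Compute V^2 = 70^2 = 4900
Step 3: Compute d^2 = 2^2 = 4
Step 4: F = 0.5 * 8.854e-6 * 26078 * 4900 / 4
F = 141.423 uN


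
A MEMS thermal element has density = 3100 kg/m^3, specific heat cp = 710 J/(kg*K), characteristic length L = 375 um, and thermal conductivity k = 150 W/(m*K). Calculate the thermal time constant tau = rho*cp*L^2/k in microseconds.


Step 1: Convert L to m: L = 375e-6 m
Step 2: L^2 = (375e-6)^2 = 1.40625e-07 m^2
Step 3: tau = 3100 * 710 * 1.40625e-07 / 150 = 2.0634375e-03 s
Step 4: Convert to microseconds (multiply by 1e6).
tau = 2063.438 us


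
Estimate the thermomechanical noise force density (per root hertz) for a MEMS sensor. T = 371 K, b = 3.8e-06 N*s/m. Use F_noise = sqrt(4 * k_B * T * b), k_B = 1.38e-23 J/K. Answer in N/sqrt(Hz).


Step 1: Compute 4 * k_B * T * b
= 4 * 1.38e-23 * 371 * 3.8e-06
= 7.7821e-26 N^2/Hz
Step 2: F_noise = sqrt(7.7821e-26)
F_noise = 2.79e-13 N/sqrt(Hz)


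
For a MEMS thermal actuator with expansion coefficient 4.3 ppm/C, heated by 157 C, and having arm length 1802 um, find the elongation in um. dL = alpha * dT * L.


Step 1: Convert CTE: alpha = 4.3 ppm/C = 4.3e-6 /C
Step 2: dL = 4.3e-6 * 157 * 1802
dL = 1.2165 um


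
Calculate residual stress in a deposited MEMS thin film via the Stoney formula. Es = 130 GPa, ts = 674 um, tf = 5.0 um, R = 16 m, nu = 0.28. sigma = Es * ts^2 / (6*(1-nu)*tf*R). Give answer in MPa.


Step 1: Compute numerator: Es * ts^2 = 130 * 674^2 = 59055880 (GPa*um^2)
Step 2: Compute denominator (R in um): 6*(1-nu)*tf*R = 6*0.72*5.0*16e6 = 345600000.0 (um^2)
Step 3: sigma (GPa) = 59055880 / 345600000.0 = 1.70879e-01 GPa
Step 4: Convert to MPa (x1000): sigma = 170.9 MPa


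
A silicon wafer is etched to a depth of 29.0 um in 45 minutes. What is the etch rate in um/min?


Step 1: Etch rate = depth / time
Step 2: rate = 29.0 / 45
rate = 0.644 um/min


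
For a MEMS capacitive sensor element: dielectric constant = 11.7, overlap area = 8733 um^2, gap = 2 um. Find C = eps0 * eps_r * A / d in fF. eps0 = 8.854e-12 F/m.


Step 1: Convert area to m^2: A = 8733e-12 m^2
Step 2: Convert gap to m: d = 2e-6 m
Step 3: C = eps0 * eps_r * A / d
C = 8.854e-12 * 11.7 * 8733e-12 / 2e-6
Step 4: Convert to fF (multiply by 1e15).
C = 452.33 fF


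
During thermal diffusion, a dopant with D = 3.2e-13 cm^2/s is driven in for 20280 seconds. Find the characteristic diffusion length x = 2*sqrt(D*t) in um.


Step 1: Compute D*t = 3.2e-13 * 20280 = 6.4896e-09 cm^2
Step 2: sqrt(D*t) = 8.05581e-05 cm
Step 3: x = 2 * 8.05581e-05 cm = 1.611162e-04 cm
Step 4: Convert to um (1 cm = 1e4 um): x = 1.611 um


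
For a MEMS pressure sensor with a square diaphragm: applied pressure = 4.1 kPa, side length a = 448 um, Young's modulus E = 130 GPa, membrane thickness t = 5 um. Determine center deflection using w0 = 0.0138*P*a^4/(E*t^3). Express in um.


Step 1: Convert pressure to compatible units (E is in GPa, so P in GPa).
P = 4.1 kPa = 4.1e-6 GPa
Step 2: Compute numerator: 0.0138 * P * a^4.
a^4 = 448^4 = 40282095616
numerator = 0.0138 * 4.1e-6 * 40282095616 = 2.27916e+03
Step 3: Compute denominator: E * t^3 = 130 * 5^3 = 16250
Step 4: w0 = numerator / denominator = 2.27916e+03 / 16250 = 0.1403 um


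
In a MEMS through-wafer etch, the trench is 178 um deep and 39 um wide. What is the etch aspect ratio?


Step 1: AR = depth / width
Step 2: AR = 178 / 39
AR = 4.6


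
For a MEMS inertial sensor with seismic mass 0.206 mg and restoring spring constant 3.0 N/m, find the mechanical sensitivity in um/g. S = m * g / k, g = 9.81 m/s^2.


Step 1: Convert mass: m = 0.206 mg = 2.06e-07 kg
Step 2: S = m * g / k = 2.06e-07 * 9.81 / 3.0
Step 3: S = 6.74e-07 m/g
Step 4: Convert to um/g: S = 0.674 um/g


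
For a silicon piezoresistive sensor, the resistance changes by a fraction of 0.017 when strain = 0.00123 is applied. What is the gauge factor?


Step 1: Identify values.
dR/R = 0.017, strain = 0.00123
Step 2: GF = (dR/R) / strain = 0.017 / 0.00123
GF = 13.8


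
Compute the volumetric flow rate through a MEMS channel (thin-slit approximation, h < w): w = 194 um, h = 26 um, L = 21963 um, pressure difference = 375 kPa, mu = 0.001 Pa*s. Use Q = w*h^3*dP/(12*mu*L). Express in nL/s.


Step 1: Convert all dimensions to SI (meters).
w = 194e-6 m, h = 26e-6 m, L = 21963e-6 m, dP = 375e3 Pa
Step 2: Q = w * h^3 * dP / (12 * mu * L)
Q = 194e-6 * (26e-6)^3 * 375e3 / (12 * 0.001 * 21963e-6) = 4.85154578e-09 m^3/s
Step 3: Convert Q from m^3/s to nL/s (1 m^3 = 1e12 nL, so multiply by 1e12).
Q = 4851.546 nL/s


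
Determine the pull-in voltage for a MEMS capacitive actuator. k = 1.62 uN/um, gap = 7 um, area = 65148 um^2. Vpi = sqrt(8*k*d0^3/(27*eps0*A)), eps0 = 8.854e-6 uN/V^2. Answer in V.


Step 1: Compute numerator: 8 * k * d0^3 = 8 * 1.62 * 7^3 = 4445.28
Step 2: Compute denominator: 27 * eps0 * A = 27 * 8.854e-6 * 65148 = 15.574151
Step 3: Vpi = sqrt(4445.28 / 15.574151)
Vpi = 16.89 V


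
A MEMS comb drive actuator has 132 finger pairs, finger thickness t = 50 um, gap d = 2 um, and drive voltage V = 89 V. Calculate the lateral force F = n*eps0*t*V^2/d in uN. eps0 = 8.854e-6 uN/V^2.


Step 1: Parameters: n=132, eps0=8.854e-6 uN/V^2, t=50 um, V=89 V, d=2 um
Step 2: V^2 = 7921
Step 3: F = 132 * 8.854e-6 * 50 * 7921 / 2
F = 231.437 uN


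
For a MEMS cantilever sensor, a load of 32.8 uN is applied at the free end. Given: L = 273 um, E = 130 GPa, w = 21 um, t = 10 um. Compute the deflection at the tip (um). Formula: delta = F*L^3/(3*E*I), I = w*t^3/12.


Step 1: Calculate the second moment of area.
I = w * t^3 / 12 = 21 * 10^3 / 12 = 1750.0 um^4
Step 2: Convert E to consistent units (1 GPa = 1000 uN/um^2).
E = 130 GPa = 130000 uN/um^2
Step 3: Calculate tip deflection.
delta = F * L^3 / (3 * E * I)
delta = 32.8 * 273^3 / (3 * 130000 * 1750.0)
delta = 0.9778 um


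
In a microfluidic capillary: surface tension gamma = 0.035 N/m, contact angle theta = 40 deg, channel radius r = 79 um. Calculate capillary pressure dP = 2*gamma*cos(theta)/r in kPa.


Step 1: cos(40 deg) = 0.766
Step 2: Convert r to m: r = 79e-6 m
Step 3: dP = 2 * 0.035 * 0.766 / 79e-6 = 678.7 Pa
Step 4: Convert Pa to kPa (divide by 1000).
dP = 0.68 kPa


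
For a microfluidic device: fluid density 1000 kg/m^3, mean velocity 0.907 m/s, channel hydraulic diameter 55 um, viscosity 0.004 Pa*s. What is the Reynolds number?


Step 1: Convert Dh to meters: Dh = 55e-6 m
Step 2: Re = rho * v * Dh / mu
Re = 1000 * 0.907 * 55e-6 / 0.004
Re = 12.471


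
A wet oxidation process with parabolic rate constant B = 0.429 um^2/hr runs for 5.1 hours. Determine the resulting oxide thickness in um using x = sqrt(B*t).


Step 1: Compute B*t = 0.429 * 5.1 = 2.1879
Step 2: x = sqrt(2.1879)
x = 1.479 um


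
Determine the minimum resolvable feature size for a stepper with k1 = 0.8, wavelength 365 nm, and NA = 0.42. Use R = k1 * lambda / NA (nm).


Step 1: Identify values: k1 = 0.8, lambda = 365 nm, NA = 0.42
Step 2: R = k1 * lambda / NA
R = 0.8 * 365 / 0.42
R = 695.2 nm


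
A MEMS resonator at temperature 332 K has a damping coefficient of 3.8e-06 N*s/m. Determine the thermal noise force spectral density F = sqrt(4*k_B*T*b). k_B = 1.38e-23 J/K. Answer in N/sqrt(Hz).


Step 1: Compute 4 * k_B * T * b
= 4 * 1.38e-23 * 332 * 3.8e-06
= 6.9640e-26 N^2/Hz
Step 2: F_noise = sqrt(6.9640e-26)
F_noise = 2.64e-13 N/sqrt(Hz)


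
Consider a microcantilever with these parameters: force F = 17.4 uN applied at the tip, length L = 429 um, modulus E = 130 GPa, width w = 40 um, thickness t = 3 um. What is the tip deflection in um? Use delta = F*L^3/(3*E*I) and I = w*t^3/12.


Step 1: Calculate the second moment of area.
I = w * t^3 / 12 = 40 * 3^3 / 12 = 90.0 um^4
Step 2: Convert E to consistent units (1 GPa = 1000 uN/um^2).
E = 130 GPa = 130000 uN/um^2
Step 3: Calculate tip deflection.
delta = F * L^3 / (3 * E * I)
delta = 17.4 * 429^3 / (3 * 130000 * 90.0)
delta = 39.1394 um


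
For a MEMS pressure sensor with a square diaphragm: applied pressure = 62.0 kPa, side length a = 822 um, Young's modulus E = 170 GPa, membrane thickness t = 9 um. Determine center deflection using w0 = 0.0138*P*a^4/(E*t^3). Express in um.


Step 1: Convert pressure to compatible units (E is in GPa, so P in GPa).
P = 62.0 kPa = 62.0e-6 GPa
Step 2: Compute numerator: 0.0138 * P * a^4.
a^4 = 822^4 = 456548867856
numerator = 0.0138 * 62.0e-6 * 456548867856 = 3.90623e+05
Step 3: Compute denominator: E * t^3 = 170 * 9^3 = 123930
Step 4: w0 = numerator / denominator = 3.90623e+05 / 123930 = 3.152 um


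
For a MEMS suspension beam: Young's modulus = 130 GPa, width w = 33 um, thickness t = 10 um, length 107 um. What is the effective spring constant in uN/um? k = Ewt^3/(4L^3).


Step 1: Convert E to consistent units (1 GPa = 1000 uN/um^2).
E = 130 GPa = 130000 uN/um^2
Step 2: Compute t^3 = 10^3 = 1000
Step 3: Compute L^3 = 107^3 = 1225043
Step 4: k = 130000 * 33 * 1000 / (4 * 1225043)
k = 875.4795 uN/um


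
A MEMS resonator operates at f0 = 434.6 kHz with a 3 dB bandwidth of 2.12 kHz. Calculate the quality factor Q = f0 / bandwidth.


Step 1: Q = f0 / bandwidth
Step 2: Q = 434.6 / 2.12
Q = 205.0


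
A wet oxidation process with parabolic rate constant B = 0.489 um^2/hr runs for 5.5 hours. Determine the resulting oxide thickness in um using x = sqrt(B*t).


Step 1: Compute B*t = 0.489 * 5.5 = 2.6895
Step 2: x = sqrt(2.6895)
x = 1.64 um


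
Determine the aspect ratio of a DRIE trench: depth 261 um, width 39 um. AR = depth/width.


Step 1: AR = depth / width
Step 2: AR = 261 / 39
AR = 6.7


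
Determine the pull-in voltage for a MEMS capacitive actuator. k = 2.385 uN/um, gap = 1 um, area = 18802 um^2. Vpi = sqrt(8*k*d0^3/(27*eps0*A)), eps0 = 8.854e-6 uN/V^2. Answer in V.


Step 1: Compute numerator: 8 * k * d0^3 = 8 * 2.385 * 1^3 = 19.08
Step 2: Compute denominator: 27 * eps0 * A = 27 * 8.854e-6 * 18802 = 4.494769
Step 3: Vpi = sqrt(19.08 / 4.494769)
Vpi = 2.06 V


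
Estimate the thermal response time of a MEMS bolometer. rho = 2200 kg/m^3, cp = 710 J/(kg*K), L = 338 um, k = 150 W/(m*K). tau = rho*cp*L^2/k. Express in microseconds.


Step 1: Convert L to m: L = 338e-6 m
Step 2: L^2 = (338e-6)^2 = 1.14244e-07 m^2
Step 3: tau = 2200 * 710 * 1.14244e-07 / 150 = 1.18966085e-03 s
Step 4: Convert to microseconds (multiply by 1e6).
tau = 1189.661 us


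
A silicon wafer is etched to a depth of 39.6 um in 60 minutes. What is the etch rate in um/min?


Step 1: Etch rate = depth / time
Step 2: rate = 39.6 / 60
rate = 0.66 um/min


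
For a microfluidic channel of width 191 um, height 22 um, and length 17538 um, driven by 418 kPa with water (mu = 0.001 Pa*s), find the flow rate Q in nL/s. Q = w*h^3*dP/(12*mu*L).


Step 1: Convert all dimensions to SI (meters).
w = 191e-6 m, h = 22e-6 m, L = 17538e-6 m, dP = 418e3 Pa
Step 2: Q = w * h^3 * dP / (12 * mu * L)
Q = 191e-6 * (22e-6)^3 * 418e3 / (12 * 0.001 * 17538e-6) = 4.03939552e-09 m^3/s
Step 3: Convert Q from m^3/s to nL/s (1 m^3 = 1e12 nL, so multiply by 1e12).
Q = 4039.396 nL/s


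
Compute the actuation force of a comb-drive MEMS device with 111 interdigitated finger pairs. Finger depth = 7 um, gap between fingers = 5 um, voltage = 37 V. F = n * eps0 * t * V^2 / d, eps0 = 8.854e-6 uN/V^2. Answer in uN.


Step 1: Parameters: n=111, eps0=8.854e-6 uN/V^2, t=7 um, V=37 V, d=5 um
Step 2: V^2 = 1369
Step 3: F = 111 * 8.854e-6 * 7 * 1369 / 5
F = 1.884 uN


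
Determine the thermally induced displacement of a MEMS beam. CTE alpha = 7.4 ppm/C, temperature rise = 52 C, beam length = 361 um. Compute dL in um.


Step 1: Convert CTE: alpha = 7.4 ppm/C = 7.4e-6 /C
Step 2: dL = 7.4e-6 * 52 * 361
dL = 0.1389 um


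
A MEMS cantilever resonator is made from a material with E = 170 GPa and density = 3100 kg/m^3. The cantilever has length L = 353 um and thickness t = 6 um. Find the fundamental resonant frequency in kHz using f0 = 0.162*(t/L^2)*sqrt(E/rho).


Step 1: Convert units to SI.
t_SI = 6e-6 m, L_SI = 353e-6 m
Step 2: Calculate sqrt(E/rho).
sqrt(170e9 / 3100) = 7405.32 m/s
Step 3: Compute f0.
f0 = 0.162 * 6e-6 / (353e-6)^2 * 7405.32 = 57764.5 Hz = 57.76 kHz


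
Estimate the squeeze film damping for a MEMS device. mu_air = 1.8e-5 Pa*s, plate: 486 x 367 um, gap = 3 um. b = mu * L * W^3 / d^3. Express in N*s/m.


Step 1: Convert to SI.
L = 486e-6 m, W = 367e-6 m, d = 3e-6 m
Step 2: W^3 = (367e-6)^3 = 4.94e-11 m^3
Step 3: d^3 = (3e-6)^3 = 2.70e-17 m^3
Step 4: b = 1.8e-5 * 486e-6 * 4.94e-11 / 2.70e-17
b = 1.60e-02 N*s/m


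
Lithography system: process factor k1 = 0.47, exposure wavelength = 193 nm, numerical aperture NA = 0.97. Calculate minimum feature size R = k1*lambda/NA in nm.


Step 1: Identify values: k1 = 0.47, lambda = 193 nm, NA = 0.97
Step 2: R = k1 * lambda / NA
R = 0.47 * 193 / 0.97
R = 93.5 nm


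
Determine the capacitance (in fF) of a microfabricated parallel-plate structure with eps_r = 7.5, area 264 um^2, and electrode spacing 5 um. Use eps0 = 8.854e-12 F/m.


Step 1: Convert area to m^2: A = 264e-12 m^2
Step 2: Convert gap to m: d = 5e-6 m
Step 3: C = eps0 * eps_r * A / d
C = 8.854e-12 * 7.5 * 264e-12 / 5e-6
Step 4: Convert to fF (multiply by 1e15).
C = 3.51 fF


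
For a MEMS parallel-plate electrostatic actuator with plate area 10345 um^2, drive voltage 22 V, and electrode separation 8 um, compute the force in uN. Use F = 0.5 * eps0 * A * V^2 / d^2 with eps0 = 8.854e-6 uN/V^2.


Step 1: Identify parameters.
eps0 = 8.854e-6 uN/V^2, A = 10345 um^2, V = 22 V, d = 8 um
Step 2: Compute V^2 = 22^2 = 484
Step 3: Compute d^2 = 8^2 = 64
Step 4: F = 0.5 * 8.854e-6 * 10345 * 484 / 64
F = 0.346 uN


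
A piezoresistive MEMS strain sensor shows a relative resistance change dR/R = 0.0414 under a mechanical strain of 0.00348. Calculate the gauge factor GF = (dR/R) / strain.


Step 1: Identify values.
dR/R = 0.0414, strain = 0.00348
Step 2: GF = (dR/R) / strain = 0.0414 / 0.00348
GF = 11.9


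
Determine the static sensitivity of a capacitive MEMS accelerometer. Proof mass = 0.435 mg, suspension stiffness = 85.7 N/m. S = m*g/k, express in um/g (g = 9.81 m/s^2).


Step 1: Convert mass: m = 0.435 mg = 4.35e-07 kg
Step 2: S = m * g / k = 4.35e-07 * 9.81 / 85.7
Step 3: S = 4.98e-08 m/g
Step 4: Convert to um/g: S = 0.05 um/g


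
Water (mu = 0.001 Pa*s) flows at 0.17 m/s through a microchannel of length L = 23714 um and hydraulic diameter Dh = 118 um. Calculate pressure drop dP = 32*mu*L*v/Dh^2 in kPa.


Step 1: Convert to SI: L = 23714e-6 m, Dh = 118e-6 m
Step 2: dP = 32 * 0.001 * 23714e-6 * 0.17 / (118e-6)^2
Step 3: dP = 9264.88 Pa
Step 4: Convert to kPa: dP = 9.26 kPa


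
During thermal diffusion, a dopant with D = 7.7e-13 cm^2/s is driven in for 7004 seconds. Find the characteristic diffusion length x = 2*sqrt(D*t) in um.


Step 1: Compute D*t = 7.7e-13 * 7004 = 5.39308e-09 cm^2
Step 2: sqrt(D*t) = 7.34376e-05 cm
Step 3: x = 2 * 7.34376e-05 cm = 1.468752e-04 cm
Step 4: Convert to um (1 cm = 1e4 um): x = 1.469 um


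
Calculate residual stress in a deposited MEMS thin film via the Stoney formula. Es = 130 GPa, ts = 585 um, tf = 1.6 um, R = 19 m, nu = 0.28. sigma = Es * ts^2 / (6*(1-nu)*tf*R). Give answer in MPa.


Step 1: Compute numerator: Es * ts^2 = 130 * 585^2 = 44489250 (GPa*um^2)
Step 2: Compute denominator (R in um): 6*(1-nu)*tf*R = 6*0.72*1.6*19e6 = 131328000.0 (um^2)
Step 3: sigma (GPa) = 44489250 / 131328000.0 = 3.38764e-01 GPa
Step 4: Convert to MPa (x1000): sigma = 338.8 MPa


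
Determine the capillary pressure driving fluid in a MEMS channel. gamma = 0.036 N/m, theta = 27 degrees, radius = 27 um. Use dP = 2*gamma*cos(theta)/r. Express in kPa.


Step 1: cos(27 deg) = 0.891
Step 2: Convert r to m: r = 27e-6 m
Step 3: dP = 2 * 0.036 * 0.891 / 27e-6 = 2376.0 Pa
Step 4: Convert Pa to kPa (divide by 1000).
dP = 2.38 kPa


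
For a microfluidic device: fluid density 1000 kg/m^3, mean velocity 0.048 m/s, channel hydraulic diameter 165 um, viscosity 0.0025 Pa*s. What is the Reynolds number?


Step 1: Convert Dh to meters: Dh = 165e-6 m
Step 2: Re = rho * v * Dh / mu
Re = 1000 * 0.048 * 165e-6 / 0.0025
Re = 3.168


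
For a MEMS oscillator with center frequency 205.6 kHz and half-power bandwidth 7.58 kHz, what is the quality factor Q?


Step 1: Q = f0 / bandwidth
Step 2: Q = 205.6 / 7.58
Q = 27.1


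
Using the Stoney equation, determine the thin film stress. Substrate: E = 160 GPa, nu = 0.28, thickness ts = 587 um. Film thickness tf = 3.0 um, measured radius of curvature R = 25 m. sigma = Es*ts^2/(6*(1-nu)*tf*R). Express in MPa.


Step 1: Compute numerator: Es * ts^2 = 160 * 587^2 = 55131040 (GPa*um^2)
Step 2: Compute denominator (R in um): 6*(1-nu)*tf*R = 6*0.72*3.0*25e6 = 324000000.0 (um^2)
Step 3: sigma (GPa) = 55131040 / 324000000.0 = 1.70158e-01 GPa
Step 4: Convert to MPa (x1000): sigma = 170.2 MPa


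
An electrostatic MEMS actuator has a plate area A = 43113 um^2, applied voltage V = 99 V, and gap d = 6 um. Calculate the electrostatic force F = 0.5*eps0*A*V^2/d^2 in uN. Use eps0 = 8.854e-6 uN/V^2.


Step 1: Identify parameters.
eps0 = 8.854e-6 uN/V^2, A = 43113 um^2, V = 99 V, d = 6 um
Step 2: Compute V^2 = 99^2 = 9801
Step 3: Compute d^2 = 6^2 = 36
Step 4: F = 0.5 * 8.854e-6 * 43113 * 9801 / 36
F = 51.962 uN


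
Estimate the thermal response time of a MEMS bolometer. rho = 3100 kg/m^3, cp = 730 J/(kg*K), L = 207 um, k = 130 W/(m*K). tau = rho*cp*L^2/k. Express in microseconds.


Step 1: Convert L to m: L = 207e-6 m
Step 2: L^2 = (207e-6)^2 = 4.2849e-08 m^2
Step 3: tau = 3100 * 730 * 4.2849e-08 / 130 = 7.4590221e-04 s
Step 4: Convert to microseconds (multiply by 1e6).
tau = 745.902 us


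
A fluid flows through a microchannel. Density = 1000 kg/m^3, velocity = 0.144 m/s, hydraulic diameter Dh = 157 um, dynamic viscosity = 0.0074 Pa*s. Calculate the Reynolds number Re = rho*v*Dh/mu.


Step 1: Convert Dh to meters: Dh = 157e-6 m
Step 2: Re = rho * v * Dh / mu
Re = 1000 * 0.144 * 157e-6 / 0.0074
Re = 3.055


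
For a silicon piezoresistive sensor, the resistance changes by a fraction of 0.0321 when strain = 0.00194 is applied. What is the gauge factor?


Step 1: Identify values.
dR/R = 0.0321, strain = 0.00194
Step 2: GF = (dR/R) / strain = 0.0321 / 0.00194
GF = 16.5


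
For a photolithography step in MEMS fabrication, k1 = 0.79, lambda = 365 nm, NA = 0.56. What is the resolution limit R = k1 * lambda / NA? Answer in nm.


Step 1: Identify values: k1 = 0.79, lambda = 365 nm, NA = 0.56
Step 2: R = k1 * lambda / NA
R = 0.79 * 365 / 0.56
R = 514.9 nm


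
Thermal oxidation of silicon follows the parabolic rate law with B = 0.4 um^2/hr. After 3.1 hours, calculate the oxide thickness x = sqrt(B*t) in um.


Step 1: Compute B*t = 0.4 * 3.1 = 1.24
Step 2: x = sqrt(1.24)
x = 1.114 um


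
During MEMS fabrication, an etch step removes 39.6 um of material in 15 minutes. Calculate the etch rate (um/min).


Step 1: Etch rate = depth / time
Step 2: rate = 39.6 / 15
rate = 2.64 um/min


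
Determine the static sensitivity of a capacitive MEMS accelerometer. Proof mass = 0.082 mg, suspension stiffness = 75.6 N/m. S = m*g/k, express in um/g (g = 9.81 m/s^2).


Step 1: Convert mass: m = 0.082 mg = 8.20e-08 kg
Step 2: S = m * g / k = 8.20e-08 * 9.81 / 75.6
Step 3: S = 1.06e-08 m/g
Step 4: Convert to um/g: S = 0.011 um/g


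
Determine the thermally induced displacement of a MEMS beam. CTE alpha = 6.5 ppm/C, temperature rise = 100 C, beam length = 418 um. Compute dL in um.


Step 1: Convert CTE: alpha = 6.5 ppm/C = 6.5e-6 /C
Step 2: dL = 6.5e-6 * 100 * 418
dL = 0.2717 um


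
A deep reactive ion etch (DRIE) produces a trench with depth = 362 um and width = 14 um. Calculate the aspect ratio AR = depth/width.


Step 1: AR = depth / width
Step 2: AR = 362 / 14
AR = 25.9


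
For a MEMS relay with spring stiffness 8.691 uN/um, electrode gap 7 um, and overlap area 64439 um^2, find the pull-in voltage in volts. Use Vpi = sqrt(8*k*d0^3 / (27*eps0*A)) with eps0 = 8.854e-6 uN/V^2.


Step 1: Compute numerator: 8 * k * d0^3 = 8 * 8.691 * 7^3 = 23848.104
Step 2: Compute denominator: 27 * eps0 * A = 27 * 8.854e-6 * 64439 = 15.404658
Step 3: Vpi = sqrt(23848.104 / 15.404658)
Vpi = 39.35 V


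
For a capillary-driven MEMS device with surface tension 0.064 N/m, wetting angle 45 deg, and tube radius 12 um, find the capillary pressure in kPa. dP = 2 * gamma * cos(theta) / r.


Step 1: cos(45 deg) = 0.7071
Step 2: Convert r to m: r = 12e-6 m
Step 3: dP = 2 * 0.064 * 0.7071 / 12e-6 = 7542.4 Pa
Step 4: Convert Pa to kPa (divide by 1000).
dP = 7.54 kPa


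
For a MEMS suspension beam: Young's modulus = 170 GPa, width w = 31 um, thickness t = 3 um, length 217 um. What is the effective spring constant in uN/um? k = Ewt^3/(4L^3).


Step 1: Convert E to consistent units (1 GPa = 1000 uN/um^2).
E = 170 GPa = 170000 uN/um^2
Step 2: Compute t^3 = 3^3 = 27
Step 3: Compute L^3 = 217^3 = 10218313
Step 4: k = 170000 * 31 * 27 / (4 * 10218313)
k = 3.4812 uN/um


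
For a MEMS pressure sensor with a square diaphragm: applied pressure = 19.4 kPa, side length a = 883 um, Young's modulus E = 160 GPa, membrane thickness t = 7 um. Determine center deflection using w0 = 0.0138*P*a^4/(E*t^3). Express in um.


Step 1: Convert pressure to compatible units (E is in GPa, so P in GPa).
P = 19.4 kPa = 19.4e-6 GPa
Step 2: Compute numerator: 0.0138 * P * a^4.
a^4 = 883^4 = 607914936721
numerator = 0.0138 * 19.4e-6 * 607914936721 = 1.62751e+05
Step 3: Compute denominator: E * t^3 = 160 * 7^3 = 54880
Step 4: w0 = numerator / denominator = 1.62751e+05 / 54880 = 2.9656 um


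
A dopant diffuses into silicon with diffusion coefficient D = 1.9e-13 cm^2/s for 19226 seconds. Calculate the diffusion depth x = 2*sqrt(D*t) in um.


Step 1: Compute D*t = 1.9e-13 * 19226 = 3.65294e-09 cm^2
Step 2: sqrt(D*t) = 6.04396e-05 cm
Step 3: x = 2 * 6.04396e-05 cm = 1.208792e-04 cm
Step 4: Convert to um (1 cm = 1e4 um): x = 1.209 um


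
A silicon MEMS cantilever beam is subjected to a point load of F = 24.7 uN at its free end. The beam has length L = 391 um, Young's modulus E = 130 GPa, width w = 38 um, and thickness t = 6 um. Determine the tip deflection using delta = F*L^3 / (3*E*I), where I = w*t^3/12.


Step 1: Calculate the second moment of area.
I = w * t^3 / 12 = 38 * 6^3 / 12 = 684.0 um^4
Step 2: Convert E to consistent units (1 GPa = 1000 uN/um^2).
E = 130 GPa = 130000 uN/um^2
Step 3: Calculate tip deflection.
delta = F * L^3 / (3 * E * I)
delta = 24.7 * 391^3 / (3 * 130000 * 684.0)
delta = 5.5349 um


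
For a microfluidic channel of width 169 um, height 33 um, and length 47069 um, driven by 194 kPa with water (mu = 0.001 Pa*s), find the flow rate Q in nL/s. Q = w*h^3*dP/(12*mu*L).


Step 1: Convert all dimensions to SI (meters).
w = 169e-6 m, h = 33e-6 m, L = 47069e-6 m, dP = 194e3 Pa
Step 2: Q = w * h^3 * dP / (12 * mu * L)
Q = 169e-6 * (33e-6)^3 * 194e3 / (12 * 0.001 * 47069e-6) = 2.08599871e-09 m^3/s
Step 3: Convert Q from m^3/s to nL/s (1 m^3 = 1e12 nL, so multiply by 1e12).
Q = 2085.999 nL/s


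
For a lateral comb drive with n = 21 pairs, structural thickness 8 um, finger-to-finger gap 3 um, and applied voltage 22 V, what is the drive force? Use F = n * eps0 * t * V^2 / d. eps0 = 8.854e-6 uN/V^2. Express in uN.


Step 1: Parameters: n=21, eps0=8.854e-6 uN/V^2, t=8 um, V=22 V, d=3 um
Step 2: V^2 = 484
Step 3: F = 21 * 8.854e-6 * 8 * 484 / 3
F = 0.24 uN


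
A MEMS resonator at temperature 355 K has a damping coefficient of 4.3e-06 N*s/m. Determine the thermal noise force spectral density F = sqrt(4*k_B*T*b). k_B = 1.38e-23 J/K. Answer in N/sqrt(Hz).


Step 1: Compute 4 * k_B * T * b
= 4 * 1.38e-23 * 355 * 4.3e-06
= 8.4263e-26 N^2/Hz
Step 2: F_noise = sqrt(8.4263e-26)
F_noise = 2.90e-13 N/sqrt(Hz)


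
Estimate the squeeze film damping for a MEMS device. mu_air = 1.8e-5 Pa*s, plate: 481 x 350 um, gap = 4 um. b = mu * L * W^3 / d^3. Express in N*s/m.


Step 1: Convert to SI.
L = 481e-6 m, W = 350e-6 m, d = 4e-6 m
Step 2: W^3 = (350e-6)^3 = 4.29e-11 m^3
Step 3: d^3 = (4e-6)^3 = 6.40e-17 m^3
Step 4: b = 1.8e-5 * 481e-6 * 4.29e-11 / 6.40e-17
b = 5.80e-03 N*s/m


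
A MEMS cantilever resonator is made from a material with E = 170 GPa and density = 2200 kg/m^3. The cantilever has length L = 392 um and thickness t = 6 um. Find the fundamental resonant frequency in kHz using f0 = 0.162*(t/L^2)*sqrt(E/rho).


Step 1: Convert units to SI.
t_SI = 6e-6 m, L_SI = 392e-6 m
Step 2: Calculate sqrt(E/rho).
sqrt(170e9 / 2200) = 8790.49 m/s
Step 3: Compute f0.
f0 = 0.162 * 6e-6 / (392e-6)^2 * 8790.49 = 55604.2 Hz = 55.6 kHz


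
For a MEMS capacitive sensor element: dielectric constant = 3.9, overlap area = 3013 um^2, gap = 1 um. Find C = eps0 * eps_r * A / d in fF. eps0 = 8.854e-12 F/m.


Step 1: Convert area to m^2: A = 3013e-12 m^2
Step 2: Convert gap to m: d = 1e-6 m
Step 3: C = eps0 * eps_r * A / d
C = 8.854e-12 * 3.9 * 3013e-12 / 1e-6
Step 4: Convert to fF (multiply by 1e15).
C = 104.04 fF


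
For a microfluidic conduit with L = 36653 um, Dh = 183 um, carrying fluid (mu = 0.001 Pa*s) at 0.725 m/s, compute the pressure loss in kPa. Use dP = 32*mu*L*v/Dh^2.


Step 1: Convert to SI: L = 36653e-6 m, Dh = 183e-6 m
Step 2: dP = 32 * 0.001 * 36653e-6 * 0.725 / (183e-6)^2
Step 3: dP = 25391.91 Pa
Step 4: Convert to kPa: dP = 25.39 kPa


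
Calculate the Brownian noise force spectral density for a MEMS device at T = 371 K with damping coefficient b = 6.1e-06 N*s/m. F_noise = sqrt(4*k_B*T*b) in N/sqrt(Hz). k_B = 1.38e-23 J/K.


Step 1: Compute 4 * k_B * T * b
= 4 * 1.38e-23 * 371 * 6.1e-06
= 1.2492e-25 N^2/Hz
Step 2: F_noise = sqrt(1.2492e-25)
F_noise = 3.53e-13 N/sqrt(Hz)


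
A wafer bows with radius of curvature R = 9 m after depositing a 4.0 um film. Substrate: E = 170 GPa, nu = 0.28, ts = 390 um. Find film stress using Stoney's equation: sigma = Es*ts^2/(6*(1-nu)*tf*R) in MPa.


Step 1: Compute numerator: Es * ts^2 = 170 * 390^2 = 25857000 (GPa*um^2)
Step 2: Compute denominator (R in um): 6*(1-nu)*tf*R = 6*0.72*4.0*9e6 = 155520000.0 (um^2)
Step 3: sigma (GPa) = 25857000 / 155520000.0 = 1.66262e-01 GPa
Step 4: Convert to MPa (x1000): sigma = 166.3 MPa


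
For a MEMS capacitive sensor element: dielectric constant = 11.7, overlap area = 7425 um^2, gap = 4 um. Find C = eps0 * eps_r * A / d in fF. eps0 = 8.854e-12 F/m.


Step 1: Convert area to m^2: A = 7425e-12 m^2
Step 2: Convert gap to m: d = 4e-6 m
Step 3: C = eps0 * eps_r * A / d
C = 8.854e-12 * 11.7 * 7425e-12 / 4e-6
Step 4: Convert to fF (multiply by 1e15).
C = 192.29 fF


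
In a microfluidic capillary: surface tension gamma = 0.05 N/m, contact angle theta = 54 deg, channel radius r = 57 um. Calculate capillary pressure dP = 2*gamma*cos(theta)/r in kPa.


Step 1: cos(54 deg) = 0.5878
Step 2: Convert r to m: r = 57e-6 m
Step 3: dP = 2 * 0.05 * 0.5878 / 57e-6 = 1031.2 Pa
Step 4: Convert Pa to kPa (divide by 1000).
dP = 1.03 kPa


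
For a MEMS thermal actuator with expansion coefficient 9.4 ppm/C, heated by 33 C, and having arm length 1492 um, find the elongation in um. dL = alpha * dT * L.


Step 1: Convert CTE: alpha = 9.4 ppm/C = 9.4e-6 /C
Step 2: dL = 9.4e-6 * 33 * 1492
dL = 0.4628 um


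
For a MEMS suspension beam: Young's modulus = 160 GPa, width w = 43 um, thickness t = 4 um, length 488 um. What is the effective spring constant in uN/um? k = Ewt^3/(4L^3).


Step 1: Convert E to consistent units (1 GPa = 1000 uN/um^2).
E = 160 GPa = 160000 uN/um^2
Step 2: Compute t^3 = 4^3 = 64
Step 3: Compute L^3 = 488^3 = 116214272
Step 4: k = 160000 * 43 * 64 / (4 * 116214272)
k = 0.9472 uN/um


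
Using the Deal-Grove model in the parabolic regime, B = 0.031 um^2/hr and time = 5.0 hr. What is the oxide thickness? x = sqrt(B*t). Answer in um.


Step 1: Compute B*t = 0.031 * 5.0 = 0.155
Step 2: x = sqrt(0.155)
x = 0.394 um


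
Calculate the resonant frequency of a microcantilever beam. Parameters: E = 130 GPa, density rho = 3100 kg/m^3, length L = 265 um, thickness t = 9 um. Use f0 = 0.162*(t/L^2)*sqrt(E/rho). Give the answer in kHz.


Step 1: Convert units to SI.
t_SI = 9e-6 m, L_SI = 265e-6 m
Step 2: Calculate sqrt(E/rho).
sqrt(130e9 / 3100) = 6475.76 m/s
Step 3: Compute f0.
f0 = 0.162 * 9e-6 / (265e-6)^2 * 6475.76 = 134448.7 Hz = 134.45 kHz


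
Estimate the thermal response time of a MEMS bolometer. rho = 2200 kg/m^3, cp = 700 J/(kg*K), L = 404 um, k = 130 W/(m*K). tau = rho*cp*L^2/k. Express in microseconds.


Step 1: Convert L to m: L = 404e-6 m
Step 2: L^2 = (404e-6)^2 = 1.63216e-07 m^2
Step 3: tau = 2200 * 700 * 1.63216e-07 / 130 = 1.93348185e-03 s
Step 4: Convert to microseconds (multiply by 1e6).
tau = 1933.482 us


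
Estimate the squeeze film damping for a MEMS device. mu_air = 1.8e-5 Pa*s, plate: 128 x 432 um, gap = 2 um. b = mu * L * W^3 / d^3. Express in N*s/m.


Step 1: Convert to SI.
L = 128e-6 m, W = 432e-6 m, d = 2e-6 m
Step 2: W^3 = (432e-6)^3 = 8.06e-11 m^3
Step 3: d^3 = (2e-6)^3 = 8.00e-18 m^3
Step 4: b = 1.8e-5 * 128e-6 * 8.06e-11 / 8.00e-18
b = 2.32e-02 N*s/m


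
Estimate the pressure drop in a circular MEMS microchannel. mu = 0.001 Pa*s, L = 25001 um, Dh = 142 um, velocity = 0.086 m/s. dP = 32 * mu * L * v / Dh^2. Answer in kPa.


Step 1: Convert to SI: L = 25001e-6 m, Dh = 142e-6 m
Step 2: dP = 32 * 0.001 * 25001e-6 * 0.086 / (142e-6)^2
Step 3: dP = 3412.16 Pa
Step 4: Convert to kPa: dP = 3.41 kPa


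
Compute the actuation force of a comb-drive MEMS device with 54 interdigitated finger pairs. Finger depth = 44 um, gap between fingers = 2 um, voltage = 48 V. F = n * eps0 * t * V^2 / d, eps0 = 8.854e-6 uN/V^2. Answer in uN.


Step 1: Parameters: n=54, eps0=8.854e-6 uN/V^2, t=44 um, V=48 V, d=2 um
Step 2: V^2 = 2304
Step 3: F = 54 * 8.854e-6 * 44 * 2304 / 2
F = 24.235 uN


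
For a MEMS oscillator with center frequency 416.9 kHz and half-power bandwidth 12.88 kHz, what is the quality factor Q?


Step 1: Q = f0 / bandwidth
Step 2: Q = 416.9 / 12.88
Q = 32.4


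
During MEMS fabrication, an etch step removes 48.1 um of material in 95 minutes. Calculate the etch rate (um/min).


Step 1: Etch rate = depth / time
Step 2: rate = 48.1 / 95
rate = 0.506 um/min


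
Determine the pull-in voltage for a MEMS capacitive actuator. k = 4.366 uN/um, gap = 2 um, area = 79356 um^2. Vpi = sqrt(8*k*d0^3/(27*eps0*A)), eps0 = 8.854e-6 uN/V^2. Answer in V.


Step 1: Compute numerator: 8 * k * d0^3 = 8 * 4.366 * 2^3 = 279.424
Step 2: Compute denominator: 27 * eps0 * A = 27 * 8.854e-6 * 79356 = 18.970687
Step 3: Vpi = sqrt(279.424 / 18.970687)
Vpi = 3.84 V


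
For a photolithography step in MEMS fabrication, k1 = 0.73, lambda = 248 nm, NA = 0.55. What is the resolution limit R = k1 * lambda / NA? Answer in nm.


Step 1: Identify values: k1 = 0.73, lambda = 248 nm, NA = 0.55
Step 2: R = k1 * lambda / NA
R = 0.73 * 248 / 0.55
R = 329.2 nm


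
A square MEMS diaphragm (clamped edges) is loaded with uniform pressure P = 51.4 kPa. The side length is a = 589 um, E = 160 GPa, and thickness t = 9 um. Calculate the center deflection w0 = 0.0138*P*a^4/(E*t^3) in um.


Step 1: Convert pressure to compatible units (E is in GPa, so P in GPa).
P = 51.4 kPa = 51.4e-6 GPa
Step 2: Compute numerator: 0.0138 * P * a^4.
a^4 = 589^4 = 120354180241
numerator = 0.0138 * 51.4e-6 * 120354180241 = 8.53696e+04
Step 3: Compute denominator: E * t^3 = 160 * 9^3 = 116640
Step 4: w0 = numerator / denominator = 8.53696e+04 / 116640 = 0.7319 um


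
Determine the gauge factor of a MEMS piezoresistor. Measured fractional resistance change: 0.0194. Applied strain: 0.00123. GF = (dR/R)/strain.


Step 1: Identify values.
dR/R = 0.0194, strain = 0.00123
Step 2: GF = (dR/R) / strain = 0.0194 / 0.00123
GF = 15.8


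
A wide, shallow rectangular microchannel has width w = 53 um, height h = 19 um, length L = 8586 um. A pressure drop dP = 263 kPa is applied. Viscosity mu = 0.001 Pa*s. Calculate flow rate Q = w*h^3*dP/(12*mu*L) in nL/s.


Step 1: Convert all dimensions to SI (meters).
w = 53e-6 m, h = 19e-6 m, L = 8586e-6 m, dP = 263e3 Pa
Step 2: Q = w * h^3 * dP / (12 * mu * L)
Q = 53e-6 * (19e-6)^3 * 263e3 / (12 * 0.001 * 8586e-6) = 9.2794084e-10 m^3/s
Step 3: Convert Q from m^3/s to nL/s (1 m^3 = 1e12 nL, so multiply by 1e12).
Q = 927.941 nL/s


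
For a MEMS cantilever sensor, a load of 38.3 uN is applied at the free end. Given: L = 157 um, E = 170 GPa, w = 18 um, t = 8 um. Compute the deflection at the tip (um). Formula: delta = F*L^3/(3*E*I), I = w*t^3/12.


Step 1: Calculate the second moment of area.
I = w * t^3 / 12 = 18 * 8^3 / 12 = 768.0 um^4
Step 2: Convert E to consistent units (1 GPa = 1000 uN/um^2).
E = 170 GPa = 170000 uN/um^2
Step 3: Calculate tip deflection.
delta = F * L^3 / (3 * E * I)
delta = 38.3 * 157^3 / (3 * 170000 * 768.0)
delta = 0.3784 um


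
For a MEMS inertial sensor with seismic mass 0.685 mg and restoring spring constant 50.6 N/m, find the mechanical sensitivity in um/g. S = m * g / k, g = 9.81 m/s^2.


Step 1: Convert mass: m = 0.685 mg = 6.85e-07 kg
Step 2: S = m * g / k = 6.85e-07 * 9.81 / 50.6
Step 3: S = 1.33e-07 m/g
Step 4: Convert to um/g: S = 0.133 um/g


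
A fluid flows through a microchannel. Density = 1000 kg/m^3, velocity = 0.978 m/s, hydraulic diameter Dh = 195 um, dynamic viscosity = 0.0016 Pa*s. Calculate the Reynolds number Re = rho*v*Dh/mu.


Step 1: Convert Dh to meters: Dh = 195e-6 m
Step 2: Re = rho * v * Dh / mu
Re = 1000 * 0.978 * 195e-6 / 0.0016
Re = 119.194


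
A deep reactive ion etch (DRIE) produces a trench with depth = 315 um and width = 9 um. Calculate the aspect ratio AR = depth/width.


Step 1: AR = depth / width
Step 2: AR = 315 / 9
AR = 35.0


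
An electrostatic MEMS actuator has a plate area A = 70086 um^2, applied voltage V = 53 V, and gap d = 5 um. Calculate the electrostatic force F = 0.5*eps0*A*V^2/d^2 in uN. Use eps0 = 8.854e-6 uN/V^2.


Step 1: Identify parameters.
eps0 = 8.854e-6 uN/V^2, A = 70086 um^2, V = 53 V, d = 5 um
Step 2: Compute V^2 = 53^2 = 2809
Step 3: Compute d^2 = 5^2 = 25
Step 4: F = 0.5 * 8.854e-6 * 70086 * 2809 / 25
F = 34.862 uN


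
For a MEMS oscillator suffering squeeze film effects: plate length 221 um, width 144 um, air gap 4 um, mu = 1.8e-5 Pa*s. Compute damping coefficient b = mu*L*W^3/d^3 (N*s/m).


Step 1: Convert to SI.
L = 221e-6 m, W = 144e-6 m, d = 4e-6 m
Step 2: W^3 = (144e-6)^3 = 2.99e-12 m^3
Step 3: d^3 = (4e-6)^3 = 6.40e-17 m^3
Step 4: b = 1.8e-5 * 221e-6 * 2.99e-12 / 6.40e-17
b = 1.86e-04 N*s/m


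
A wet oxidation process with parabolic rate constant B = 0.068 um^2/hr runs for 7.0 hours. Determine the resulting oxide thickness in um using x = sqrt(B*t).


Step 1: Compute B*t = 0.068 * 7.0 = 0.476
Step 2: x = sqrt(0.476)
x = 0.69 um


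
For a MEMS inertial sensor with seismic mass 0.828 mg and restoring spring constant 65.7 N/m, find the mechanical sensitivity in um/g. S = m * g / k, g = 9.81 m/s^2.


Step 1: Convert mass: m = 0.828 mg = 8.28e-07 kg
Step 2: S = m * g / k = 8.28e-07 * 9.81 / 65.7
Step 3: S = 1.24e-07 m/g
Step 4: Convert to um/g: S = 0.124 um/g


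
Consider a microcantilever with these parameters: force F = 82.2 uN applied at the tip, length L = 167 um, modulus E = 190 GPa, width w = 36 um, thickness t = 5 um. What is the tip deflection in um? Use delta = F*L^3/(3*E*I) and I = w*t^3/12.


Step 1: Calculate the second moment of area.
I = w * t^3 / 12 = 36 * 5^3 / 12 = 375.0 um^4
Step 2: Convert E to consistent units (1 GPa = 1000 uN/um^2).
E = 190 GPa = 190000 uN/um^2
Step 3: Calculate tip deflection.
delta = F * L^3 / (3 * E * I)
delta = 82.2 * 167^3 / (3 * 190000 * 375.0)
delta = 1.7911 um


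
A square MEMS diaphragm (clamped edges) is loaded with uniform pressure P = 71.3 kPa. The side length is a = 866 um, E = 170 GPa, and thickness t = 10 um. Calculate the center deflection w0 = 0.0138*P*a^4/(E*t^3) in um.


Step 1: Convert pressure to compatible units (E is in GPa, so P in GPa).
P = 71.3 kPa = 71.3e-6 GPa
Step 2: Compute numerator: 0.0138 * P * a^4.
a^4 = 866^4 = 562434001936
numerator = 0.0138 * 71.3e-6 * 562434001936 = 5.534013e+05
Step 3: Compute denominator: E * t^3 = 170 * 10^3 = 170000
Step 4: w0 = numerator / denominator = 5.534013e+05 / 170000 = 3.2553 um


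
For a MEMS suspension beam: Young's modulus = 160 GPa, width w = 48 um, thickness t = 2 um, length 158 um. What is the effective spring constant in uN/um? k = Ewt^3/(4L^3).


Step 1: Convert E to consistent units (1 GPa = 1000 uN/um^2).
E = 160 GPa = 160000 uN/um^2
Step 2: Compute t^3 = 2^3 = 8
Step 3: Compute L^3 = 158^3 = 3944312
Step 4: k = 160000 * 48 * 8 / (4 * 3944312)
k = 3.8942 uN/um


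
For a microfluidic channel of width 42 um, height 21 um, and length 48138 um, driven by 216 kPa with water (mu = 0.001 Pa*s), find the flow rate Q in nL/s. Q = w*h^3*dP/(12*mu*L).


Step 1: Convert all dimensions to SI (meters).
w = 42e-6 m, h = 21e-6 m, L = 48138e-6 m, dP = 216e3 Pa
Step 2: Q = w * h^3 * dP / (12 * mu * L)
Q = 42e-6 * (21e-6)^3 * 216e3 / (12 * 0.001 * 48138e-6) = 1.454426e-10 m^3/s
Step 3: Convert Q from m^3/s to nL/s (1 m^3 = 1e12 nL, so multiply by 1e12).
Q = 145.443 nL/s


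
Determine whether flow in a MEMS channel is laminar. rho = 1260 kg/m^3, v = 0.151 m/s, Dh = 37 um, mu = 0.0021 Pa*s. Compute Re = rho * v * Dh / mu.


Step 1: Convert Dh to meters: Dh = 37e-6 m
Step 2: Re = rho * v * Dh / mu
Re = 1260 * 0.151 * 37e-6 / 0.0021
Re = 3.352
Since Re = 3.352 is below ~2300, the flow is laminar.


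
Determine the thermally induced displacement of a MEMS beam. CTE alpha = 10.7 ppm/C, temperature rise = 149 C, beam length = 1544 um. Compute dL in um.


Step 1: Convert CTE: alpha = 10.7 ppm/C = 10.7e-6 /C
Step 2: dL = 10.7e-6 * 149 * 1544
dL = 2.4616 um


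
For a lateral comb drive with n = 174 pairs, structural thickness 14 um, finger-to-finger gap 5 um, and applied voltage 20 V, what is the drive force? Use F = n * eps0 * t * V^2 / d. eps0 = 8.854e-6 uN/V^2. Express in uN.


Step 1: Parameters: n=174, eps0=8.854e-6 uN/V^2, t=14 um, V=20 V, d=5 um
Step 2: V^2 = 400
Step 3: F = 174 * 8.854e-6 * 14 * 400 / 5
F = 1.725 uN
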